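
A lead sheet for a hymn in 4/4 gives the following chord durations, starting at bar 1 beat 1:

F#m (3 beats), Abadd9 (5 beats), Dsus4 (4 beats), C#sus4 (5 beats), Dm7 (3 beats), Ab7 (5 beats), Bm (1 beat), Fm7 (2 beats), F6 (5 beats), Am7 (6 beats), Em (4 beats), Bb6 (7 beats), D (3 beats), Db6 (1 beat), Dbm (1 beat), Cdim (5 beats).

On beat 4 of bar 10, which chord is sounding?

Em

Beat 4 of bar 10 is beat (10−1)×4 + 4 = 40 overall.
Running totals: F#m ends at 3, Abadd9 ends at 8, Dsus4 ends at 12, C#sus4 ends at 17, Dm7 ends at 20, Ab7 ends at 25, Bm ends at 26, Fm7 ends at 28, F6 ends at 33, Am7 ends at 39, Em ends at 43.
Beat 40 falls within Em.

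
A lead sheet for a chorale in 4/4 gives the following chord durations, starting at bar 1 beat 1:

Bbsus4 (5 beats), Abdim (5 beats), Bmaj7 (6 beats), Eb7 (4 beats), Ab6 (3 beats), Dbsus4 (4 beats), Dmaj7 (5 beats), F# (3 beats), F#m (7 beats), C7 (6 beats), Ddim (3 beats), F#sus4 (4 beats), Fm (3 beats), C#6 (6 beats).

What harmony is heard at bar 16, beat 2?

C#6

Beat 2 of bar 16 is beat (16−1)×4 + 2 = 62 overall.
Running totals: Bbsus4 ends at 5, Abdim ends at 10, Bmaj7 ends at 16, Eb7 ends at 20, Ab6 ends at 23, Dbsus4 ends at 27, Dmaj7 ends at 32, F# ends at 35, F#m ends at 42, C7 ends at 48, Ddim ends at 51, F#sus4 ends at 55, Fm ends at 58, C#6 ends at 64.
Beat 62 falls within C#6.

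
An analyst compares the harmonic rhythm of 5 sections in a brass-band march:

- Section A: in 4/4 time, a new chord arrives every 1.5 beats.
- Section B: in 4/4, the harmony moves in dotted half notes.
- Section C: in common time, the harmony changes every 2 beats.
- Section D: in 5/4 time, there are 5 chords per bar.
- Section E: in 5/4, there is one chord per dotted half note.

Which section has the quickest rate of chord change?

Section D

A: 4/1.5 = 8/3 chords/bar.
B: 4/3 = 4/3 chords/bar.
C: 4/2 = 2 chords/bar.
D: 5/1 = 5 chords/bar.
E: 5/3 = 5/3 chords/bar.
Fastest is D at 5 chords/bar.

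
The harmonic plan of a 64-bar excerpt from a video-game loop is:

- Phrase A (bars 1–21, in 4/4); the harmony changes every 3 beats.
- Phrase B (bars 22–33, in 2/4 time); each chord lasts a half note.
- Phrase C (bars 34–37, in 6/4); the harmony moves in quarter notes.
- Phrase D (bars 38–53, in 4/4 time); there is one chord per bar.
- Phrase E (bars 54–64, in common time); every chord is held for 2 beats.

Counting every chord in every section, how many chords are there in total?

A: 21 bars × 4 beats = 84 beats; 3 beats/chord → 28 chords.
B: 12 bars × 2 beats = 24 beats; 2 beats/chord → 12 chords.
C: 4 bars × 6 beats = 24 beats; 1 beat/chord → 24 chords.
D: 16 bars × 4 beats = 64 beats; 4 beats/chord → 16 chords.
E: 11 bars × 4 beats = 44 beats; 2 beats/chord → 22 chords.
Total: 28 + 12 + 24 + 16 + 22 = 102.

102 chords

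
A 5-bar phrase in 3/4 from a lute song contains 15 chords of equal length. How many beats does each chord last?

1 beat

5 bars × 3 beats/bar = 15 beats total.
15 beats ÷ 15 chords = 1 beats per chord.
(That is a quarter note.)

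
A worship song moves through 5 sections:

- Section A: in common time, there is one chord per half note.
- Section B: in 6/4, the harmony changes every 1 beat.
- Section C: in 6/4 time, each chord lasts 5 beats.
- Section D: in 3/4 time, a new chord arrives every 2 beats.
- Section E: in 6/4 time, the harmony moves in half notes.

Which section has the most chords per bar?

Section B

A: 4/2 = 2 chords/bar.
B: 6/1 = 6 chords/bar.
C: 6/5 = 1.2 chords/bar.
D: 3/2 = 1.5 chords/bar.
E: 6/2 = 3 chords/bar.
Fastest is B at 6 chords/bar.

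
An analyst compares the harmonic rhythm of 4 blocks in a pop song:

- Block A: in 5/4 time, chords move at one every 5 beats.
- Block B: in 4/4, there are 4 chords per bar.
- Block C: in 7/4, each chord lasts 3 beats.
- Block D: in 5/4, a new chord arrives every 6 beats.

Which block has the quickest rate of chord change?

A: each chord is 5 beats in 5/4, so 1 per bar.
B: each chord is 1 beat in 4/4, so 4 per bar.
C: each chord is 3 beats in 7/4, so 7/3 per bar.
D: each chord is 6 beats in 5/4, so 5/6 per bar.
Fastest is B at 4 chords/bar.

Block B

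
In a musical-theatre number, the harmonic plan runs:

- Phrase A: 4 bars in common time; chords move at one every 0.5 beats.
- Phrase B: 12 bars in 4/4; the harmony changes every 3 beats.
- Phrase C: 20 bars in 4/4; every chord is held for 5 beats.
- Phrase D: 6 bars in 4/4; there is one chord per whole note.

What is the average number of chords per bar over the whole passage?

5/3 chords per bar

A: 4 × 4 = 16 beats ÷ 0.5 = 32 chords.
B: 12 × 4 = 48 beats ÷ 3 = 16 chords.
C: 20 × 4 = 80 beats ÷ 5 = 16 chords.
D: 6 × 4 = 24 beats ÷ 4 = 6 chords.
Overall: 70 chords over 42 bars → 70/42 = 5/3 chords per bar.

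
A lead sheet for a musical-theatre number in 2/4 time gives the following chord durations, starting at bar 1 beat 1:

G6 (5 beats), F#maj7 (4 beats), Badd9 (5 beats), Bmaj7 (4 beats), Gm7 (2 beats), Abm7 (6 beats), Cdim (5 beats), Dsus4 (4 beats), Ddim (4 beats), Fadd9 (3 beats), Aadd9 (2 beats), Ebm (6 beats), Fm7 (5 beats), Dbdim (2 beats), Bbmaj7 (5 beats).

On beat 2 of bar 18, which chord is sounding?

Beat 2 of bar 18 is beat (18−1)×2 + 2 = 36 overall.
Running totals: G6 ends at 5, F#maj7 ends at 9, Badd9 ends at 14, Bmaj7 ends at 18, Gm7 ends at 20, Abm7 ends at 26, Cdim ends at 31, Dsus4 ends at 35, Ddim ends at 39.
Beat 36 falls within Ddim.

Ddim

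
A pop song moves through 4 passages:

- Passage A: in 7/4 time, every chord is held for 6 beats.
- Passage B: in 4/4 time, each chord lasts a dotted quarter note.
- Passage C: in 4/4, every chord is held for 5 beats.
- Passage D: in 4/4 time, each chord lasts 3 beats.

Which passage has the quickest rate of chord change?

A: 7 beats/bar ÷ 6 beats/chord = 7/6 chords/bar.
B: 4 beats/bar ÷ 1.5 beats/chord = 8/3 chords/bar.
C: 4 beats/bar ÷ 5 beats/chord = 0.8 chords/bar.
D: 4 beats/bar ÷ 3 beats/chord = 4/3 chords/bar.
Fastest is B at 8/3 chords/bar.

Passage B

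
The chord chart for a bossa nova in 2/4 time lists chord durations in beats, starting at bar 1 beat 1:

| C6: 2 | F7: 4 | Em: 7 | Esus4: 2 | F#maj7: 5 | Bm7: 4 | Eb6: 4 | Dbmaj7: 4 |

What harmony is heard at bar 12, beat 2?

Beat 2 of bar 12 is beat (12−1)×2 + 2 = 24 overall.
Running totals: C6 ends at 2, F7 ends at 6, Em ends at 13, Esus4 ends at 15, F#maj7 ends at 20, Bm7 ends at 24.
Beat 24 falls within Bm7.

Bm7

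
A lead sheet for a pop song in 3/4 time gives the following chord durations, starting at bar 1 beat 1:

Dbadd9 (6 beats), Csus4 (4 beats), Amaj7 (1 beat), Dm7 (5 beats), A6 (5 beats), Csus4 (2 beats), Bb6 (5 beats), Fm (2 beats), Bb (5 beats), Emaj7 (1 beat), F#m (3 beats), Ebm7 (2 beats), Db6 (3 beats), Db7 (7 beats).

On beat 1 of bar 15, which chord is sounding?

Beat 1 of bar 15 is beat (15−1)×3 + 1 = 43 overall.
Running totals: Dbadd9 ends at 6, Csus4 ends at 10, Amaj7 ends at 11, Dm7 ends at 16, A6 ends at 21, Csus4 ends at 23, Bb6 ends at 28, Fm ends at 30, Bb ends at 35, Emaj7 ends at 36, F#m ends at 39, Ebm7 ends at 41, Db6 ends at 44.
Beat 43 falls within Db6.

Db6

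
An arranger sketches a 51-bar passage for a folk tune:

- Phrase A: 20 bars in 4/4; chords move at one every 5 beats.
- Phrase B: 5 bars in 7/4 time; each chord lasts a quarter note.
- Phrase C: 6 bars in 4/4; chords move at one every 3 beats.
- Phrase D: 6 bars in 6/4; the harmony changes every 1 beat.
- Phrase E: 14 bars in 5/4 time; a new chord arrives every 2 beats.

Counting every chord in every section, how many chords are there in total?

130 chords

A: 20·4 = 80 beats, 80/5 = 16 chords.
B: 5·7 = 35 beats, 35/1 = 35 chords.
C: 6·4 = 24 beats, 24/3 = 8 chords.
D: 6·6 = 36 beats, 36/1 = 36 chords.
E: 14·5 = 70 beats, 70/2 = 35 chords.
Total: 16 + 35 + 8 + 36 + 35 = 130.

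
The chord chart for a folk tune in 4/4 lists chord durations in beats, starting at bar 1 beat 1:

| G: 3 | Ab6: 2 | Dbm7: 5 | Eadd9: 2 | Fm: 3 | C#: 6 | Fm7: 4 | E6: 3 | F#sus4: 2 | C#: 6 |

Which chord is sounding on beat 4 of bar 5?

C#

Beat 4 of bar 5 is beat (5−1)×4 + 4 = 20 overall.
Running totals: G ends at 3, Ab6 ends at 5, Dbm7 ends at 10, Eadd9 ends at 12, Fm ends at 15, C# ends at 21.
Beat 20 falls within C#.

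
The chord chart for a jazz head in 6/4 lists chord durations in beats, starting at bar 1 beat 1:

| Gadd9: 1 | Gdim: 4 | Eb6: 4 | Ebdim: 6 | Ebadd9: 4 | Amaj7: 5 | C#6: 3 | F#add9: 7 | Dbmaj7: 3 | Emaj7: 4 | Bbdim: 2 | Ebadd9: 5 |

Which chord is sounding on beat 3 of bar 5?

C#6

Beat 3 of bar 5 is beat (5−1)×6 + 3 = 27 overall.
Running totals: Gadd9 ends at 1, Gdim ends at 5, Eb6 ends at 9, Ebdim ends at 15, Ebadd9 ends at 19, Amaj7 ends at 24, C#6 ends at 27.
Beat 27 falls within C#6.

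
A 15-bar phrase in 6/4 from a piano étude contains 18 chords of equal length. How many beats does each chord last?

15 bars × 6 beats/bar = 90 beats total.
90 beats ÷ 18 chords = 5 beats per chord.

5 beats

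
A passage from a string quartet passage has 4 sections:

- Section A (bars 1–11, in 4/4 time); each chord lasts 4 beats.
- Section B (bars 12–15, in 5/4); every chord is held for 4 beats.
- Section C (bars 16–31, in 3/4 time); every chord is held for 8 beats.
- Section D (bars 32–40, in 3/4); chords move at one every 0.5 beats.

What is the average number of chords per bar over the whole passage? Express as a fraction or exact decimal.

1.9 chords per bar

A: 11 × 4 = 44 beats ÷ 4 = 11 chords.
B: 4 × 5 = 20 beats ÷ 4 = 5 chords.
C: 16 × 3 = 48 beats ÷ 8 = 6 chords.
D: 9 × 3 = 27 beats ÷ 0.5 = 54 chords.
Overall: 76 chords over 40 bars → 76/40 = 1.9 chords per bar.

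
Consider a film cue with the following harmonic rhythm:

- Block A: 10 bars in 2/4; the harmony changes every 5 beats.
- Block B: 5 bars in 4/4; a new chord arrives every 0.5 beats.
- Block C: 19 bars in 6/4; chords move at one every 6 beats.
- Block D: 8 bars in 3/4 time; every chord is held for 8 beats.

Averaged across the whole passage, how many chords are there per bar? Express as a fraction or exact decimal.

11/7 chords per bar

A: 10 × 2 = 20 beats ÷ 5 = 4 chords.
B: 5 × 4 = 20 beats ÷ 0.5 = 40 chords.
C: 19 × 6 = 114 beats ÷ 6 = 19 chords.
D: 8 × 3 = 24 beats ÷ 8 = 3 chords.
Overall: 66 chords over 42 bars → 66/42 = 11/7 chords per bar.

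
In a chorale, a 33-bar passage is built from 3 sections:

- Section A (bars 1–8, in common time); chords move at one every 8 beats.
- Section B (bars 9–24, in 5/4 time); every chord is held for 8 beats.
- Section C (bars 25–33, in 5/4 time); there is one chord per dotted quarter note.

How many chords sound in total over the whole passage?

44 chords

A: 8 bars × 4 beats = 32 beats; 8 beats/chord → 4 chords.
B: 16 bars × 5 beats = 80 beats; 8 beats/chord → 10 chords.
C: 9 bars × 5 beats = 45 beats; 1.5 beats/chord → 30 chords.
Total: 4 + 10 + 30 = 44.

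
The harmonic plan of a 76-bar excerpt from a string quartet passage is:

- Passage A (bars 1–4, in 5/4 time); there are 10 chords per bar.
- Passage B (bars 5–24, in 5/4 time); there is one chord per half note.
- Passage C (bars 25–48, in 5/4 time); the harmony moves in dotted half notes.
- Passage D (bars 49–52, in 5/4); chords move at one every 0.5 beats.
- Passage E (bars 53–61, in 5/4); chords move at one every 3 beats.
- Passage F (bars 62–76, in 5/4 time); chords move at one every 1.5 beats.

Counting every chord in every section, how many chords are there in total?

235 chords

A has 20 beats and chords last 0.5 each, so 40 chords.
B has 100 beats and chords last 2 each, so 50 chords.
C has 120 beats and chords last 3 each, so 40 chords.
D has 20 beats and chords last 0.5 each, so 40 chords.
E has 45 beats and chords last 3 each, so 15 chords.
F has 75 beats and chords last 1.5 each, so 50 chords.
Total: 40 + 50 + 40 + 40 + 15 + 50 = 235.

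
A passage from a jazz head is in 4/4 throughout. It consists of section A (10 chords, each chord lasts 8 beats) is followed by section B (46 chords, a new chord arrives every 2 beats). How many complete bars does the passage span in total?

43 bars

A: 10 × 8 = 80 beats = 20 bars.
B: 46 × 2 = 92 beats = 23 bars.
Total: 20 + 23 = 43 bars.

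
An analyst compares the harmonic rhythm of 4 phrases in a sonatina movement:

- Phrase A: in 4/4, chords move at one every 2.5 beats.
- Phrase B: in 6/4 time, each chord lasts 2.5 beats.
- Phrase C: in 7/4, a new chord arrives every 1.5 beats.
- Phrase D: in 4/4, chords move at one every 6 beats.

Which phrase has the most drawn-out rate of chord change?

A: each chord is 2.5 beats in 4/4, so 1.6 per bar.
B: each chord is 2.5 beats in 6/4, so 2.4 per bar.
C: each chord is 1.5 beats in 7/4, so 14/3 per bar.
D: each chord is 6 beats in 4/4, so 2/3 per bar.
Slowest is D at 2/3 chords/bar.

Phrase D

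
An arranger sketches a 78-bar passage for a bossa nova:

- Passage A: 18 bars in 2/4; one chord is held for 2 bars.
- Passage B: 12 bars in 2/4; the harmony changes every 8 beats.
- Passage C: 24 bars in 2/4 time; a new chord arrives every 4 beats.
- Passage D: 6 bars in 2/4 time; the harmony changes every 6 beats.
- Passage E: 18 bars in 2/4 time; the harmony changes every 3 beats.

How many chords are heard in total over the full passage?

38 chords

A: 18 bars × 2 beats = 36 beats; 4 beats/chord → 9 chords.
B: 12 bars × 2 beats = 24 beats; 8 beats/chord → 3 chords.
C: 24 bars × 2 beats = 48 beats; 4 beats/chord → 12 chords.
D: 6 bars × 2 beats = 12 beats; 6 beats/chord → 2 chords.
E: 18 bars × 2 beats = 36 beats; 3 beats/chord → 12 chords.
Total: 9 + 3 + 12 + 2 + 12 = 38.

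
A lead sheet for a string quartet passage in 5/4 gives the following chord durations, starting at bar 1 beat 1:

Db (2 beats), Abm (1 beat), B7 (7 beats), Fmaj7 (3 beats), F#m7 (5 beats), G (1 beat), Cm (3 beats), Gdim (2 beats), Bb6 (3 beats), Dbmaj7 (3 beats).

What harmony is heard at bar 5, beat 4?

Beat 4 of bar 5 is beat (5−1)×5 + 4 = 24 overall.
Running totals: Db ends at 2, Abm ends at 3, B7 ends at 10, Fmaj7 ends at 13, F#m7 ends at 18, G ends at 19, Cm ends at 22, Gdim ends at 24.
Beat 24 falls within Gdim.

Gdim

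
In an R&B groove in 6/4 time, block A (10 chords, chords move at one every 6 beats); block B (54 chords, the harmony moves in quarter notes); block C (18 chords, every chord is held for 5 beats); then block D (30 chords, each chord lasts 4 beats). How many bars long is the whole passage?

A: 10 × 6 = 60 beats = 10 bars.
B: 54 × 1 = 54 beats = 9 bars.
C: 18 × 5 = 90 beats = 15 bars.
D: 30 × 4 = 120 beats = 20 bars.
Total: 10 + 9 + 15 + 20 = 54 bars.

54 bars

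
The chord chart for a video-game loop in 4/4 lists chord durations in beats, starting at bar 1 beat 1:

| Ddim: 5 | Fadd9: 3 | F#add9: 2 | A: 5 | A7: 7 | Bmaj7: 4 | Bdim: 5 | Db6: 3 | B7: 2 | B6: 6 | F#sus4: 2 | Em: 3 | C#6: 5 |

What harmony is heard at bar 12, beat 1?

Beat 1 of bar 12 is beat (12−1)×4 + 1 = 45 overall.
Running totals: Ddim ends at 5, Fadd9 ends at 8, F#add9 ends at 10, A ends at 15, A7 ends at 22, Bmaj7 ends at 26, Bdim ends at 31, Db6 ends at 34, B7 ends at 36, B6 ends at 42, F#sus4 ends at 44, Em ends at 47.
Beat 45 falls within Em.

Em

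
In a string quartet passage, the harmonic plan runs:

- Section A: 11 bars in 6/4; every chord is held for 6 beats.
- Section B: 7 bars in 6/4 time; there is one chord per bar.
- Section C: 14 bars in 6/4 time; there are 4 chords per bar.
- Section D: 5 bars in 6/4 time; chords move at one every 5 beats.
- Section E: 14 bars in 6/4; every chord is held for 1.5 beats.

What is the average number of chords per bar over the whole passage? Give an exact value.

8/3 chords per bar

A: 11 × 6 = 66 beats ÷ 6 = 11 chords.
B: 7 × 6 = 42 beats ÷ 6 = 7 chords.
C: 14 × 6 = 84 beats ÷ 1.5 = 56 chords.
D: 5 × 6 = 30 beats ÷ 5 = 6 chords.
E: 14 × 6 = 84 beats ÷ 1.5 = 56 chords.
Overall: 136 chords over 51 bars → 136/51 = 8/3 chords per bar.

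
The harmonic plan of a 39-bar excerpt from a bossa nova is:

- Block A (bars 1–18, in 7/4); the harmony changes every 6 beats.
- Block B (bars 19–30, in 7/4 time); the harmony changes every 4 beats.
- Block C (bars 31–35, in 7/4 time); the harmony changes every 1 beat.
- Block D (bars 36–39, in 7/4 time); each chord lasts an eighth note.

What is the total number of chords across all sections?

133 chords

A: 18 bars × 7 beats = 126 beats; 6 beats/chord → 21 chords.
B: 12 bars × 7 beats = 84 beats; 4 beats/chord → 21 chords.
C: 5 bars × 7 beats = 35 beats; 1 beat/chord → 35 chords.
D: 4 bars × 7 beats = 28 beats; 0.5 beats/chord → 56 chords.
Total: 21 + 21 + 35 + 56 = 133.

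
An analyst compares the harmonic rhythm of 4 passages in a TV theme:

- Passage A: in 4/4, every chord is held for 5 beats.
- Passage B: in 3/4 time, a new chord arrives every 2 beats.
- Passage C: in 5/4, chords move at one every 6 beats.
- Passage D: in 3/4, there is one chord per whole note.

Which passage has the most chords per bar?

A: 4 beats/bar ÷ 5 beats/chord = 0.8 chords/bar.
B: 3 beats/bar ÷ 2 beats/chord = 1.5 chords/bar.
C: 5 beats/bar ÷ 6 beats/chord = 5/6 chords/bar.
D: 3 beats/bar ÷ 4 beats/chord = 0.75 chords/bar.
Fastest is B at 1.5 chords/bar.

Passage B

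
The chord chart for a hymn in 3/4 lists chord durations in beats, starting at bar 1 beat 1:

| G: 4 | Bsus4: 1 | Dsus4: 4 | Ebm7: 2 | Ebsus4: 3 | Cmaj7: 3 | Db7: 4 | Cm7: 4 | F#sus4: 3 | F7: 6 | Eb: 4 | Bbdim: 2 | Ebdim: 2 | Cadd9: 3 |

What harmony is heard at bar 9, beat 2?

F#sus4

Beat 2 of bar 9 is beat (9−1)×3 + 2 = 26 overall.
Running totals: G ends at 4, Bsus4 ends at 5, Dsus4 ends at 9, Ebm7 ends at 11, Ebsus4 ends at 14, Cmaj7 ends at 17, Db7 ends at 21, Cm7 ends at 25, F#sus4 ends at 28.
Beat 26 falls within F#sus4.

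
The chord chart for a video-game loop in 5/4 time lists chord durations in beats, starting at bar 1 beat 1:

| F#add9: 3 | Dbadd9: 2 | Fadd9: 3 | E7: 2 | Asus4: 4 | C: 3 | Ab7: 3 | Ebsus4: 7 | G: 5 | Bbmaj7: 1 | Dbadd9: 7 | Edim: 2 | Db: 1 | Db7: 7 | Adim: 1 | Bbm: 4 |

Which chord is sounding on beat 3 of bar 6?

Beat 3 of bar 6 is beat (6−1)×5 + 3 = 28 overall.
Running totals: F#add9 ends at 3, Dbadd9 ends at 5, Fadd9 ends at 8, E7 ends at 10, Asus4 ends at 14, C ends at 17, Ab7 ends at 20, Ebsus4 ends at 27, G ends at 32.
Beat 28 falls within G.

G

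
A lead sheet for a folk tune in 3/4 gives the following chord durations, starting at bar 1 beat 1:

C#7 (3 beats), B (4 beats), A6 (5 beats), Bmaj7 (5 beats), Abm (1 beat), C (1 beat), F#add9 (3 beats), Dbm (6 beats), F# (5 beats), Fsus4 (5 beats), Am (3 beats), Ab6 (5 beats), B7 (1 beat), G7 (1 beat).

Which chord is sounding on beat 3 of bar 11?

Beat 3 of bar 11 is beat (11−1)×3 + 3 = 33 overall.
Running totals: C#7 ends at 3, B ends at 7, A6 ends at 12, Bmaj7 ends at 17, Abm ends at 18, C ends at 19, F#add9 ends at 22, Dbm ends at 28, F# ends at 33.
Beat 33 falls within F#.

F#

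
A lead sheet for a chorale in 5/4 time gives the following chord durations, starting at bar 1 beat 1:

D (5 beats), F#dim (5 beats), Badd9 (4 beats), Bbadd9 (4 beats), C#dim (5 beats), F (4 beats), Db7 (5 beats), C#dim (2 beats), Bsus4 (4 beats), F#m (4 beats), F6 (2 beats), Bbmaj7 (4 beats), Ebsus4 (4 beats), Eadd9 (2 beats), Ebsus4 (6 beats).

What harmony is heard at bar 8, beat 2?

Bsus4

Beat 2 of bar 8 is beat (8−1)×5 + 2 = 37 overall.
Running totals: D ends at 5, F#dim ends at 10, Badd9 ends at 14, Bbadd9 ends at 18, C#dim ends at 23, F ends at 27, Db7 ends at 32, C#dim ends at 34, Bsus4 ends at 38.
Beat 37 falls within Bsus4.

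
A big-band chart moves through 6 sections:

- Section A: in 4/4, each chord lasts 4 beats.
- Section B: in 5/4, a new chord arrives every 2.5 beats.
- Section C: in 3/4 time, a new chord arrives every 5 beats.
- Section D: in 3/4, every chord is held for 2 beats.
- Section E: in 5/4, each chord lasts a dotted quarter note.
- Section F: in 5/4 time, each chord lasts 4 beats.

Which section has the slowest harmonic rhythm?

Section C

A: 4 beats/bar ÷ 4 beats/chord = 1 chord/bar.
B: 5 beats/bar ÷ 2.5 beats/chord = 2 chords/bar.
C: 3 beats/bar ÷ 5 beats/chord = 0.6 chords/bar.
D: 3 beats/bar ÷ 2 beats/chord = 1.5 chords/bar.
E: 5 beats/bar ÷ 1.5 beats/chord = 10/3 chords/bar.
F: 5 beats/bar ÷ 4 beats/chord = 1.25 chords/bar.
Slowest is C at 0.6 chords/bar.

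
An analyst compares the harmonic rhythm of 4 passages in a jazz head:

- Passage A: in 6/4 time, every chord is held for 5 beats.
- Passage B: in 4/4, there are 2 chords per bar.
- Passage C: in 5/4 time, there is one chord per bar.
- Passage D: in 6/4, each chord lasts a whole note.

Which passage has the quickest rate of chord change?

A: each chord is 5 beats in 6/4, so 1.2 per bar.
B: each chord is 2 beats in 4/4, so 2 per bar.
C: each chord is 5 beats in 5/4, so 1 per bar.
D: each chord is 4 beats in 6/4, so 1.5 per bar.
Fastest is B at 2 chords/bar.

Passage B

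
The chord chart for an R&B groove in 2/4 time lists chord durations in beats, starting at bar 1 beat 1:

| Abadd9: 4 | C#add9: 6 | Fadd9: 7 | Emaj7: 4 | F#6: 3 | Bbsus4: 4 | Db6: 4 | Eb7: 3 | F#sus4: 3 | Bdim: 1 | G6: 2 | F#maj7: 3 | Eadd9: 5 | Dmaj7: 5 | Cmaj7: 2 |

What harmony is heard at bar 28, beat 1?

Cmaj7

Beat 1 of bar 28 is beat (28−1)×2 + 1 = 55 overall.
Running totals: Abadd9 ends at 4, C#add9 ends at 10, Fadd9 ends at 17, Emaj7 ends at 21, F#6 ends at 24, Bbsus4 ends at 28, Db6 ends at 32, Eb7 ends at 35, F#sus4 ends at 38, Bdim ends at 39, G6 ends at 41, F#maj7 ends at 44, Eadd9 ends at 49, Dmaj7 ends at 54, Cmaj7 ends at 56.
Beat 55 falls within Cmaj7.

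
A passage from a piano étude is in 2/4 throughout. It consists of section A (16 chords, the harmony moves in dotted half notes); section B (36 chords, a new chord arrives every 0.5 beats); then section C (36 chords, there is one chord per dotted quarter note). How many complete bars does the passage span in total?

A: 16 × 3 = 48 beats = 24 bars.
B: 36 × 0.5 = 18 beats = 9 bars.
C: 36 × 1.5 = 54 beats = 27 bars.
Total: 24 + 9 + 27 = 60 bars.

60 bars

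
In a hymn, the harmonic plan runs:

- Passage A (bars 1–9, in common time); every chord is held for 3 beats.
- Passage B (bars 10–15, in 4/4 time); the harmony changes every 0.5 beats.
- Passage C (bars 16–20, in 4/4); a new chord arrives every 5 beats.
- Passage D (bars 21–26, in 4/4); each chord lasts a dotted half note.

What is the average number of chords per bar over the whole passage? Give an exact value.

A: 9 bars of 4 beats is 36 beats; at 3 beats each that's 12 chords.
B: 6 bars of 4 beats is 24 beats; at 0.5 beats each that's 48 chords.
C: 5 bars of 4 beats is 20 beats; at 5 beats each that's 4 chords.
D: 6 bars of 4 beats is 24 beats; at 3 beats each that's 8 chords.
Overall: 72 chords over 26 bars → 72/26 = 36/13 chords per bar.

36/13 chords per bar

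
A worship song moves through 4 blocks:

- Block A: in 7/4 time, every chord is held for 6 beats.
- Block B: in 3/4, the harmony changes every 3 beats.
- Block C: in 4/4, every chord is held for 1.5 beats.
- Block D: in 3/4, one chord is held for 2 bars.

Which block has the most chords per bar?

A: 7/6 = 7/6 chords/bar.
B: 3/3 = 1 chord/bar.
C: 4/1.5 = 8/3 chords/bar.
D: 3/6 = 0.5 chords/bar.
Fastest is C at 8/3 chords/bar.

Block C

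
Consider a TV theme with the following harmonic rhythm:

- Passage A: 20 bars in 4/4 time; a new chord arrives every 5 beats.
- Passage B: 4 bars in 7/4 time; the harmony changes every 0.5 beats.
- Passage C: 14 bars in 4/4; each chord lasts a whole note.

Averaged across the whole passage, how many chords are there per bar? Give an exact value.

A: 20 × 4 = 80 beats ÷ 5 = 16 chords.
B: 4 × 7 = 28 beats ÷ 0.5 = 56 chords.
C: 14 × 4 = 56 beats ÷ 4 = 14 chords.
Overall: 86 chords over 38 bars → 86/38 = 43/19 chords per bar.

43/19 chords per bar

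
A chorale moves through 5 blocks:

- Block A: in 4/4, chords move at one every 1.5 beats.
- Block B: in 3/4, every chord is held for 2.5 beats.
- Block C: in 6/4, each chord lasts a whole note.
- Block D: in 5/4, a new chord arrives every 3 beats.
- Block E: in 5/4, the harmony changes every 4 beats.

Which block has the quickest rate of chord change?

A: 4/1.5 = 8/3 chords/bar.
B: 3/2.5 = 1.2 chords/bar.
C: 6/4 = 1.5 chords/bar.
D: 5/3 = 5/3 chords/bar.
E: 5/4 = 1.25 chords/bar.
Fastest is A at 8/3 chords/bar.

Block A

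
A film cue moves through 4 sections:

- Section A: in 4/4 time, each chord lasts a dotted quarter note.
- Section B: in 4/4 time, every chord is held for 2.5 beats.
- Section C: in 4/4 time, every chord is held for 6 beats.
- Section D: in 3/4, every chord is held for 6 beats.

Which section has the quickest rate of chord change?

Section A

A: each chord is 1.5 beats in 4/4, so 8/3 per bar.
B: each chord is 2.5 beats in 4/4, so 1.6 per bar.
C: each chord is 6 beats in 4/4, so 2/3 per bar.
D: each chord is 6 beats in 3/4, so 0.5 per bar.
Fastest is A at 8/3 chords/bar.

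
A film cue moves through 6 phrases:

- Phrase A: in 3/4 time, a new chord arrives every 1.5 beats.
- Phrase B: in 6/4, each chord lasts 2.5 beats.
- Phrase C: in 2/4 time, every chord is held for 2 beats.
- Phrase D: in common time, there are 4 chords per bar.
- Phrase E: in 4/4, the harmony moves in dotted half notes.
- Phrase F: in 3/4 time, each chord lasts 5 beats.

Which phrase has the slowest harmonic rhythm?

A: 3 beats/bar ÷ 1.5 beats/chord = 2 chords/bar.
B: 6 beats/bar ÷ 2.5 beats/chord = 2.4 chords/bar.
C: 2 beats/bar ÷ 2 beats/chord = 1 chord/bar.
D: 4 beats/bar ÷ 1 beat/chord = 4 chords/bar.
E: 4 beats/bar ÷ 3 beats/chord = 4/3 chords/bar.
F: 3 beats/bar ÷ 5 beats/chord = 0.6 chords/bar.
Slowest is F at 0.6 chords/bar.

Phrase F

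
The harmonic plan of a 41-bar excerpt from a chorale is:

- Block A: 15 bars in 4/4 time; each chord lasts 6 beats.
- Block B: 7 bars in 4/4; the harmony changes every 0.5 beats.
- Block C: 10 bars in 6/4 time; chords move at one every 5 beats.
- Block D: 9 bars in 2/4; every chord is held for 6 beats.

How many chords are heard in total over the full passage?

A: 15 bars × 4 beats = 60 beats; 6 beats/chord → 10 chords.
B: 7 bars × 4 beats = 28 beats; 0.5 beats/chord → 56 chords.
C: 10 bars × 6 beats = 60 beats; 5 beats/chord → 12 chords.
D: 9 bars × 2 beats = 18 beats; 6 beats/chord → 3 chords.
Total: 10 + 56 + 12 + 3 = 81.

81 chords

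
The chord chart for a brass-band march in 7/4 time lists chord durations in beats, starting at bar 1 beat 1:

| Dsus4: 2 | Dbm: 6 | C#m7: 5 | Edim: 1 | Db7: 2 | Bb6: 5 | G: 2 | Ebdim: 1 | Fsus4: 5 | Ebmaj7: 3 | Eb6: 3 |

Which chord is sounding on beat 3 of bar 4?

Beat 3 of bar 4 is beat (4−1)×7 + 3 = 24 overall.
Running totals: Dsus4 ends at 2, Dbm ends at 8, C#m7 ends at 13, Edim ends at 14, Db7 ends at 16, Bb6 ends at 21, G ends at 23, Ebdim ends at 24.
Beat 24 falls within Ebdim.

Ebdim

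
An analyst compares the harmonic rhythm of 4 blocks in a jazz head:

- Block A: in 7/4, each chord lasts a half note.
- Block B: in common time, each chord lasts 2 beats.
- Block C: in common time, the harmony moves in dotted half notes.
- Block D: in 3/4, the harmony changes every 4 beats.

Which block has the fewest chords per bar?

Block D

A: 7/2 = 3.5 chords/bar.
B: 4/2 = 2 chords/bar.
C: 4/3 = 4/3 chords/bar.
D: 3/4 = 0.75 chords/bar.
Slowest is D at 0.75 chords/bar.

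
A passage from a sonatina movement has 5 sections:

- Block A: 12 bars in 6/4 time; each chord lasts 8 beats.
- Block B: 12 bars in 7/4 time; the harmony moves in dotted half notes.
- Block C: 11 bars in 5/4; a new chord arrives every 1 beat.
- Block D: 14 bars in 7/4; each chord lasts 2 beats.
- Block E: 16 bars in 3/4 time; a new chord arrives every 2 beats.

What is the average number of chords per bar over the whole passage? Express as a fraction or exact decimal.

A: 12 bars of 6 beats is 72 beats; at 8 beats each that's 9 chords.
B: 12 bars of 7 beats is 84 beats; at 3 beats each that's 28 chords.
C: 11 bars of 5 beats is 55 beats; at 1 beat each that's 55 chords.
D: 14 bars of 7 beats is 98 beats; at 2 beats each that's 49 chords.
E: 16 bars of 3 beats is 48 beats; at 2 beats each that's 24 chords.
Overall: 165 chords over 65 bars → 165/65 = 33/13 chords per bar.

33/13 chords per bar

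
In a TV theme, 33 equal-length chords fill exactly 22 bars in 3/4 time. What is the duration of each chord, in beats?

22 bars × 3 beats/bar = 66 beats total.
66 beats ÷ 33 chords = 2 beats per chord.
(That is a half note.)

2 beats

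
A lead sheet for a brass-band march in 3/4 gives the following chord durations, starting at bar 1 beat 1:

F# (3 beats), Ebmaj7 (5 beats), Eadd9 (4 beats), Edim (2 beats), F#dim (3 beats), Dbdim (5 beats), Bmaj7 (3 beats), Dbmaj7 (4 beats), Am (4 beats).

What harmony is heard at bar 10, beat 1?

Beat 1 of bar 10 is beat (10−1)×3 + 1 = 28 overall.
Running totals: F# ends at 3, Ebmaj7 ends at 8, Eadd9 ends at 12, Edim ends at 14, F#dim ends at 17, Dbdim ends at 22, Bmaj7 ends at 25, Dbmaj7 ends at 29.
Beat 28 falls within Dbmaj7.

Dbmaj7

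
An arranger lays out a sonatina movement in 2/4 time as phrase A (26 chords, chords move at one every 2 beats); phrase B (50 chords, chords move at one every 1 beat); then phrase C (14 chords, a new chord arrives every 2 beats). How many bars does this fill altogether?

65 bars

A: 26 × 2 = 52 beats = 26 bars.
B: 50 × 1 = 50 beats = 25 bars.
C: 14 × 2 = 28 beats = 14 bars.
Total: 26 + 25 + 14 = 65 bars.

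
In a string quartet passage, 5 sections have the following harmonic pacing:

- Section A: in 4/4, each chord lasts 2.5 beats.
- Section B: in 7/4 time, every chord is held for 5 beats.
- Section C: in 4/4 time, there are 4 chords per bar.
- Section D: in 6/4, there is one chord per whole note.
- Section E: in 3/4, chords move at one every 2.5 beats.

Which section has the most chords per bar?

A: 4/2.5 = 1.6 chords/bar.
B: 7/5 = 1.4 chords/bar.
C: 4/1 = 4 chords/bar.
D: 6/4 = 1.5 chords/bar.
E: 3/2.5 = 1.2 chords/bar.
Fastest is C at 4 chords/bar.

Section C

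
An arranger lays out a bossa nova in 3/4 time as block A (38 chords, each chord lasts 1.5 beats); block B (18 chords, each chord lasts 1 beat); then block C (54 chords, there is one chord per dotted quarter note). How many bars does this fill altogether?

A: 38 × 1.5 = 57 beats = 19 bars.
B: 18 × 1 = 18 beats = 6 bars.
C: 54 × 1.5 = 81 beats = 27 bars.
Total: 19 + 6 + 27 = 52 bars.

52 bars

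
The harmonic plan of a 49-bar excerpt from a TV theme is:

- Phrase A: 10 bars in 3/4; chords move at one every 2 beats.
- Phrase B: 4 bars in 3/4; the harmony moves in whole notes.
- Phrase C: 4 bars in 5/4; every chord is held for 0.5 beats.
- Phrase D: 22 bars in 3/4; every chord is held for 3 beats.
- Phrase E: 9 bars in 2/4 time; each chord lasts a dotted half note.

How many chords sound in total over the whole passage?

A: 10 bars × 3 beats = 30 beats; 2 beats/chord → 15 chords.
B: 4 bars × 3 beats = 12 beats; 4 beats/chord → 3 chords.
C: 4 bars × 5 beats = 20 beats; 0.5 beats/chord → 40 chords.
D: 22 bars × 3 beats = 66 beats; 3 beats/chord → 22 chords.
E: 9 bars × 2 beats = 18 beats; 3 beats/chord → 6 chords.
Total: 15 + 3 + 40 + 22 + 6 = 86.

86 chords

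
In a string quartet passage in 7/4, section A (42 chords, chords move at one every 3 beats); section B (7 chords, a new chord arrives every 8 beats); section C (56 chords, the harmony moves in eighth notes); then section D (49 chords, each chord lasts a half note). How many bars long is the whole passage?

44 bars

A: 42 × 3 = 126 beats = 18 bars.
B: 7 × 8 = 56 beats = 8 bars.
C: 56 × 0.5 = 28 beats = 4 bars.
D: 49 × 2 = 98 beats = 14 bars.
Total: 18 + 8 + 4 + 14 = 44 bars.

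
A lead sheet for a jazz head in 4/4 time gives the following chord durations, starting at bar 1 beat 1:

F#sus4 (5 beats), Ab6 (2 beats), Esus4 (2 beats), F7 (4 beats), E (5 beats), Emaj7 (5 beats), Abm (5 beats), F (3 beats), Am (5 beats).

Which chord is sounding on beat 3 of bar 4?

Beat 3 of bar 4 is beat (4−1)×4 + 3 = 15 overall.
Running totals: F#sus4 ends at 5, Ab6 ends at 7, Esus4 ends at 9, F7 ends at 13, E ends at 18.
Beat 15 falls within E.

E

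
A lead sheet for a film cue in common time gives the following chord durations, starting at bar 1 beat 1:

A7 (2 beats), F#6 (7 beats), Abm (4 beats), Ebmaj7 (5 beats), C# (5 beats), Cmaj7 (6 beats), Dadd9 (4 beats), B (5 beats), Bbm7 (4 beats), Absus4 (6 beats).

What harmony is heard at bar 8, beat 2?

Beat 2 of bar 8 is beat (8−1)×4 + 2 = 30 overall.
Running totals: A7 ends at 2, F#6 ends at 9, Abm ends at 13, Ebmaj7 ends at 18, C# ends at 23, Cmaj7 ends at 29, Dadd9 ends at 33.
Beat 30 falls within Dadd9.

Dadd9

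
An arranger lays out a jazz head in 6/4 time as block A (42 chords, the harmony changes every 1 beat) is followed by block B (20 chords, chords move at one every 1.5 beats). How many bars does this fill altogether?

A: 42 × 1 = 42 beats = 7 bars.
B: 20 × 1.5 = 30 beats = 5 bars.
Total: 7 + 5 = 12 bars.

12 bars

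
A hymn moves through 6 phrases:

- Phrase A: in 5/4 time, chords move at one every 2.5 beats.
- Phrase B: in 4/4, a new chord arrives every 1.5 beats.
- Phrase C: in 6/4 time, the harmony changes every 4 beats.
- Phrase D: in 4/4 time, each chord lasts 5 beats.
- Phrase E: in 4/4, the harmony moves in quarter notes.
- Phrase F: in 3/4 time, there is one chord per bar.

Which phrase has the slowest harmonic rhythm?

Phrase D

A: 5/2.5 = 2 chords/bar.
B: 4/1.5 = 8/3 chords/bar.
C: 6/4 = 1.5 chords/bar.
D: 4/5 = 0.8 chords/bar.
E: 4/1 = 4 chords/bar.
F: 3/3 = 1 chord/bar.
Slowest is D at 0.8 chords/bar.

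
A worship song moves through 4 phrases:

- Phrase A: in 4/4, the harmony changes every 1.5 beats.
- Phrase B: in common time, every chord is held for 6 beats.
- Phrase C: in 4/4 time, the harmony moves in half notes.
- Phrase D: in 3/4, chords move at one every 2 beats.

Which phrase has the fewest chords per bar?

Phrase B

A: each chord is 1.5 beats in 4/4, so 8/3 per bar.
B: each chord is 6 beats in 4/4, so 2/3 per bar.
C: each chord is 2 beats in 4/4, so 2 per bar.
D: each chord is 2 beats in 3/4, so 1.5 per bar.
Slowest is B at 2/3 chords/bar.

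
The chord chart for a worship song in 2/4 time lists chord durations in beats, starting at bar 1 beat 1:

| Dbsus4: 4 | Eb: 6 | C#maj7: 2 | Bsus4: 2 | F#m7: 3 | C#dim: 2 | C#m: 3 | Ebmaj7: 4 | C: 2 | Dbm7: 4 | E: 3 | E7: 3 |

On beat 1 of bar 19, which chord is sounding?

Beat 1 of bar 19 is beat (19−1)×2 + 1 = 37 overall.
Running totals: Dbsus4 ends at 4, Eb ends at 10, C#maj7 ends at 12, Bsus4 ends at 14, F#m7 ends at 17, C#dim ends at 19, C#m ends at 22, Ebmaj7 ends at 26, C ends at 28, Dbm7 ends at 32, E ends at 35, E7 ends at 38.
Beat 37 falls within E7.

E7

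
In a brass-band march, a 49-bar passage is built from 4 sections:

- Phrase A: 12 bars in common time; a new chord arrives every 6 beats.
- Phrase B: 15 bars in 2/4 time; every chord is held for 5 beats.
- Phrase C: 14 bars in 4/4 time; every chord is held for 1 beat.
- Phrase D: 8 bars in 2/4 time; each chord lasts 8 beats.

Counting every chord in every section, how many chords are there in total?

A has 48 beats and chords last 6 each, so 8 chords.
B has 30 beats and chords last 5 each, so 6 chords.
C has 56 beats and chords last 1 each, so 56 chords.
D has 16 beats and chords last 8 each, so 2 chords.
Total: 8 + 6 + 56 + 2 = 72.

72 chords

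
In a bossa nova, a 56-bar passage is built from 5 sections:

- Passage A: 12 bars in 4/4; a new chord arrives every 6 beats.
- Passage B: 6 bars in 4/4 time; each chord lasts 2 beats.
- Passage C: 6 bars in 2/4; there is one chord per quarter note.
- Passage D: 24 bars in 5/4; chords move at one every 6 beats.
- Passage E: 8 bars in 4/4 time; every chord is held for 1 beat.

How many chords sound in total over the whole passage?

A: 12 bars × 4 beats = 48 beats; 6 beats/chord → 8 chords.
B: 6 bars × 4 beats = 24 beats; 2 beats/chord → 12 chords.
C: 6 bars × 2 beats = 12 beats; 1 beat/chord → 12 chords.
D: 24 bars × 5 beats = 120 beats; 6 beats/chord → 20 chords.
E: 8 bars × 4 beats = 32 beats; 1 beat/chord → 32 chords.
Total: 8 + 12 + 12 + 20 + 32 = 84.

84 chords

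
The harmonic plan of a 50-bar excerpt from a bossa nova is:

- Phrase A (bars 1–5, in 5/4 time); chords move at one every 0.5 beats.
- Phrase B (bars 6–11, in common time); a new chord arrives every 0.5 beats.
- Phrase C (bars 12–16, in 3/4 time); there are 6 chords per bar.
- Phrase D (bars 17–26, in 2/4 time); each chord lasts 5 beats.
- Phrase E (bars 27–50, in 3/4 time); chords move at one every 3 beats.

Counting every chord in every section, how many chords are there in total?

156 chords

A: 5·5 = 25 beats, 25/0.5 = 50 chords.
B: 6·4 = 24 beats, 24/0.5 = 48 chords.
C: 5·3 = 15 beats, 15/0.5 = 30 chords.
D: 10·2 = 20 beats, 20/5 = 4 chords.
E: 24·3 = 72 beats, 72/3 = 24 chords.
Total: 50 + 48 + 30 + 4 + 24 = 156.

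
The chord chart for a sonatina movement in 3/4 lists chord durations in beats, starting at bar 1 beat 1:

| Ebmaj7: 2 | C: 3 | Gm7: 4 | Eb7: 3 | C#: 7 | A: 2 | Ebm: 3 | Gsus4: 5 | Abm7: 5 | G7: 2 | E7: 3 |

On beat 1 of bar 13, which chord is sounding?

Beat 1 of bar 13 is beat (13−1)×3 + 1 = 37 overall.
Running totals: Ebmaj7 ends at 2, C ends at 5, Gm7 ends at 9, Eb7 ends at 12, C# ends at 19, A ends at 21, Ebm ends at 24, Gsus4 ends at 29, Abm7 ends at 34, G7 ends at 36, E7 ends at 39.
Beat 37 falls within E7.

E7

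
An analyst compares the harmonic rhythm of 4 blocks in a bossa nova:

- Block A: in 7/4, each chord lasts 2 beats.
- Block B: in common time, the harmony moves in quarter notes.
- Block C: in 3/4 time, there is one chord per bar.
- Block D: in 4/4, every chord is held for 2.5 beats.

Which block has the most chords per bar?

Block B

A: 7/2 = 3.5 chords/bar.
B: 4/1 = 4 chords/bar.
C: 3/3 = 1 chord/bar.
D: 4/2.5 = 1.6 chords/bar.
Fastest is B at 4 chords/bar.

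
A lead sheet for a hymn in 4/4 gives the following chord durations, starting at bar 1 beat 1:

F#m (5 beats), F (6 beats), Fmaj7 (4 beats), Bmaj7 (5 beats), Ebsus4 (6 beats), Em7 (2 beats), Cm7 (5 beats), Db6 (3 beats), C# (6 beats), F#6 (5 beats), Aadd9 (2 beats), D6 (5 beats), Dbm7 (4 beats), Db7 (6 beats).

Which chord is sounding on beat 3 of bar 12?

F#6

Beat 3 of bar 12 is beat (12−1)×4 + 3 = 47 overall.
Running totals: F#m ends at 5, F ends at 11, Fmaj7 ends at 15, Bmaj7 ends at 20, Ebsus4 ends at 26, Em7 ends at 28, Cm7 ends at 33, Db6 ends at 36, C# ends at 42, F#6 ends at 47.
Beat 47 falls within F#6.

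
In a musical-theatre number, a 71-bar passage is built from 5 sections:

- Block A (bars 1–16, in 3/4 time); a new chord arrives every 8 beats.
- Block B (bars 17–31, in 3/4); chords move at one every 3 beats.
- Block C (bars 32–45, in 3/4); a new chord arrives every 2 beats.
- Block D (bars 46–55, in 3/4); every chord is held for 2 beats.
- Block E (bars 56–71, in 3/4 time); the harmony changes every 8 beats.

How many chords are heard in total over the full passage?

A: 16 bars × 3 beats = 48 beats; 8 beats/chord → 6 chords.
B: 15 bars × 3 beats = 45 beats; 3 beats/chord → 15 chords.
C: 14 bars × 3 beats = 42 beats; 2 beats/chord → 21 chords.
D: 10 bars × 3 beats = 30 beats; 2 beats/chord → 15 chords.
E: 16 bars × 3 beats = 48 beats; 8 beats/chord → 6 chords.
Total: 6 + 15 + 21 + 15 + 6 = 63.

63 chords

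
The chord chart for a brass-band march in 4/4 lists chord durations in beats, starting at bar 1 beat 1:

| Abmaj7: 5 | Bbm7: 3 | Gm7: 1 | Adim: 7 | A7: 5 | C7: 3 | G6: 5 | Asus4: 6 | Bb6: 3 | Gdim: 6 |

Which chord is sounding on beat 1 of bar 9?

Beat 1 of bar 9 is beat (9−1)×4 + 1 = 33 overall.
Running totals: Abmaj7 ends at 5, Bbm7 ends at 8, Gm7 ends at 9, Adim ends at 16, A7 ends at 21, C7 ends at 24, G6 ends at 29, Asus4 ends at 35.
Beat 33 falls within Asus4.

Asus4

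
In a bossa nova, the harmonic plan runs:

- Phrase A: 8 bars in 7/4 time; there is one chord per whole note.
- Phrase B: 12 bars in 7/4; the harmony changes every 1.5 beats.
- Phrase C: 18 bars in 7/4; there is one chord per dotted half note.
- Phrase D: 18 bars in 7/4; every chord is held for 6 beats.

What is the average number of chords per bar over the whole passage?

A: 8 × 7 = 56 beats ÷ 4 = 14 chords.
B: 12 × 7 = 84 beats ÷ 1.5 = 56 chords.
C: 18 × 7 = 126 beats ÷ 3 = 42 chords.
D: 18 × 7 = 126 beats ÷ 6 = 21 chords.
Overall: 133 chords over 56 bars → 133/56 = 2.375 chords per bar.

2.375 chords per bar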